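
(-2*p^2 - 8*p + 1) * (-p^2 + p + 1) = 2*p^4 + 6*p^3 - 11*p^2 - 7*p + 1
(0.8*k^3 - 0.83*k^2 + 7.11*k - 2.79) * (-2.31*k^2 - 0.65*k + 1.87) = -1.848*k^5 + 1.3973*k^4 - 14.3886*k^3 + 0.2713*k^2 + 15.1092*k - 5.2173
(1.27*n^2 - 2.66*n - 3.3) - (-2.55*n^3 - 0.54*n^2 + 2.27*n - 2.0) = 2.55*n^3 + 1.81*n^2 - 4.93*n - 1.3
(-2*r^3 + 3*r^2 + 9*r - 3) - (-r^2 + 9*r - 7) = -2*r^3 + 4*r^2 + 4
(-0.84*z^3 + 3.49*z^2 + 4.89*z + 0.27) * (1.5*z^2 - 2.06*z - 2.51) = -1.26*z^5 + 6.9654*z^4 + 2.254*z^3 - 18.4283*z^2 - 12.8301*z - 0.6777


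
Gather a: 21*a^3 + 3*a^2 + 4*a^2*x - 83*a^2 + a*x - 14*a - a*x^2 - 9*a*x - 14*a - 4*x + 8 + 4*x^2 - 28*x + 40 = 21*a^3 + a^2*(4*x - 80) + a*(-x^2 - 8*x - 28) + 4*x^2 - 32*x + 48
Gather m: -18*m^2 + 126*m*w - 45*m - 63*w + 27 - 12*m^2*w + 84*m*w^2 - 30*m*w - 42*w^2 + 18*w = m^2*(-12*w - 18) + m*(84*w^2 + 96*w - 45) - 42*w^2 - 45*w + 27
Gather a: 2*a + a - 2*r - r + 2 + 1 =3*a - 3*r + 3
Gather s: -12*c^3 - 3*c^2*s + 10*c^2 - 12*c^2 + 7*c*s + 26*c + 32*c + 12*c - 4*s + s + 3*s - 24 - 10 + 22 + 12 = -12*c^3 - 2*c^2 + 70*c + s*(-3*c^2 + 7*c)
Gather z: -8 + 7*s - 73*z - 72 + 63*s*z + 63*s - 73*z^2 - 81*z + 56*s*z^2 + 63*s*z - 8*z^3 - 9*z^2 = 70*s - 8*z^3 + z^2*(56*s - 82) + z*(126*s - 154) - 80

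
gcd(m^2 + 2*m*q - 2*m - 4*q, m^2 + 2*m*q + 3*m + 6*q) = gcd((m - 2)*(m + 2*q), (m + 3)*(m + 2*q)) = m + 2*q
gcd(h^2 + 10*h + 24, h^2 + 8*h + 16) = h + 4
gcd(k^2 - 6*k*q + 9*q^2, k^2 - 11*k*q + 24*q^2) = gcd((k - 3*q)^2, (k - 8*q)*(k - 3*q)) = -k + 3*q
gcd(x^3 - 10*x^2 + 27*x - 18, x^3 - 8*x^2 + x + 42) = x - 3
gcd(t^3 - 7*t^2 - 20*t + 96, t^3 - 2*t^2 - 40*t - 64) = t^2 - 4*t - 32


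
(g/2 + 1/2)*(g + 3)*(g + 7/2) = g^3/2 + 15*g^2/4 + 17*g/2 + 21/4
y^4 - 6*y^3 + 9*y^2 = y^2*(y - 3)^2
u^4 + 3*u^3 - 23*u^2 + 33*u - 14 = (u - 2)*(u - 1)^2*(u + 7)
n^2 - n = n*(n - 1)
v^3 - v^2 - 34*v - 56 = (v - 7)*(v + 2)*(v + 4)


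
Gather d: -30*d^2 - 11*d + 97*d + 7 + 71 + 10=-30*d^2 + 86*d + 88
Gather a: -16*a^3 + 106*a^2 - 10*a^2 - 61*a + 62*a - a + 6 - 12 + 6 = -16*a^3 + 96*a^2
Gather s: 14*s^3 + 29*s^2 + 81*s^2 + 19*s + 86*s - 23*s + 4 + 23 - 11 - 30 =14*s^3 + 110*s^2 + 82*s - 14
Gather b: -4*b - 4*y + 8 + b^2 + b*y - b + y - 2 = b^2 + b*(y - 5) - 3*y + 6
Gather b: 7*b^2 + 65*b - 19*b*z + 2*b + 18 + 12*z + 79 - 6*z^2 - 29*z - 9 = 7*b^2 + b*(67 - 19*z) - 6*z^2 - 17*z + 88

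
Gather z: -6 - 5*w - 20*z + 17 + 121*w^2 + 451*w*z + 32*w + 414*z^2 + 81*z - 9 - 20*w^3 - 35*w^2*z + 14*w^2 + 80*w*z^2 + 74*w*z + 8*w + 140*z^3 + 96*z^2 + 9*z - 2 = -20*w^3 + 135*w^2 + 35*w + 140*z^3 + z^2*(80*w + 510) + z*(-35*w^2 + 525*w + 70)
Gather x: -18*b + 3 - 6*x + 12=-18*b - 6*x + 15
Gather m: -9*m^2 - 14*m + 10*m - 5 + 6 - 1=-9*m^2 - 4*m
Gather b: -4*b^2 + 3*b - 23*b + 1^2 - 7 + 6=-4*b^2 - 20*b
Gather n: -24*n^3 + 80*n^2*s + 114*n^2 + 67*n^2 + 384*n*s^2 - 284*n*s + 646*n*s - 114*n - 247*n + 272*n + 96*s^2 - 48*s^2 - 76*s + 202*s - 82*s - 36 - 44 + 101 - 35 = -24*n^3 + n^2*(80*s + 181) + n*(384*s^2 + 362*s - 89) + 48*s^2 + 44*s - 14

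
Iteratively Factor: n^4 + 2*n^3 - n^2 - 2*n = (n)*(n^3 + 2*n^2 - n - 2) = n*(n + 2)*(n^2 - 1) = n*(n + 1)*(n + 2)*(n - 1)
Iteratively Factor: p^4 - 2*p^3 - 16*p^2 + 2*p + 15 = (p - 5)*(p^3 + 3*p^2 - p - 3) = (p - 5)*(p + 1)*(p^2 + 2*p - 3) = (p - 5)*(p + 1)*(p + 3)*(p - 1)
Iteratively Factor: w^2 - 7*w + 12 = (w - 4)*(w - 3)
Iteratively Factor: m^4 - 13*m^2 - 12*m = (m + 3)*(m^3 - 3*m^2 - 4*m) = m*(m + 3)*(m^2 - 3*m - 4) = m*(m + 1)*(m + 3)*(m - 4)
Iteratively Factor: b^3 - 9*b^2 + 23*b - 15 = (b - 1)*(b^2 - 8*b + 15) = (b - 3)*(b - 1)*(b - 5)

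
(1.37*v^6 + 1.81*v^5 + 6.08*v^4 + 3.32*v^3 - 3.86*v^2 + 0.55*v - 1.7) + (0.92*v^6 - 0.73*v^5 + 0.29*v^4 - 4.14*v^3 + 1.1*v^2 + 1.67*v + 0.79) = 2.29*v^6 + 1.08*v^5 + 6.37*v^4 - 0.82*v^3 - 2.76*v^2 + 2.22*v - 0.91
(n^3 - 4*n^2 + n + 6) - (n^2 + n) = n^3 - 5*n^2 + 6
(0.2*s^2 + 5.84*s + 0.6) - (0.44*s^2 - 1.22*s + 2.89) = -0.24*s^2 + 7.06*s - 2.29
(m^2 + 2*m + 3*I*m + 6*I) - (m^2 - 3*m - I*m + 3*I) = 5*m + 4*I*m + 3*I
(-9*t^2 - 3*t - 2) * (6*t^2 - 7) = -54*t^4 - 18*t^3 + 51*t^2 + 21*t + 14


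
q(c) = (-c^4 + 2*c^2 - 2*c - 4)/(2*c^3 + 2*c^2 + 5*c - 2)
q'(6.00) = -0.51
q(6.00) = -2.33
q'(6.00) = -0.51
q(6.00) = -2.33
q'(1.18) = 0.62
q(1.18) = -0.55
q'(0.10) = 11.53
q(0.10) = 2.83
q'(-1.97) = -0.67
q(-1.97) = 0.38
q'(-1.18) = 0.11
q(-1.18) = 0.09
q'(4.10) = -0.49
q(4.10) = -1.37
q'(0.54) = 15.69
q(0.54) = -2.87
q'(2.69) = -0.40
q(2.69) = -0.73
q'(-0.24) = 2.48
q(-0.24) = 1.09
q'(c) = (-6*c^2 - 4*c - 5)*(-c^4 + 2*c^2 - 2*c - 4)/(2*c^3 + 2*c^2 + 5*c - 2)^2 + (-4*c^3 + 4*c - 2)/(2*c^3 + 2*c^2 + 5*c - 2) = (-2*c^6 - 4*c^5 - 19*c^4 + 16*c^3 + 38*c^2 + 8*c + 24)/(4*c^6 + 8*c^5 + 24*c^4 + 12*c^3 + 17*c^2 - 20*c + 4)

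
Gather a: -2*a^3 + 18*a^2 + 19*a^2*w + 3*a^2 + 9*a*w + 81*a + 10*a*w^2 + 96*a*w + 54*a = -2*a^3 + a^2*(19*w + 21) + a*(10*w^2 + 105*w + 135)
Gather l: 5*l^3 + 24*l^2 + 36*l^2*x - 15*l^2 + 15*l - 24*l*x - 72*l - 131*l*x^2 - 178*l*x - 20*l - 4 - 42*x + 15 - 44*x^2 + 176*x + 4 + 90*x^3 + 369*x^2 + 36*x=5*l^3 + l^2*(36*x + 9) + l*(-131*x^2 - 202*x - 77) + 90*x^3 + 325*x^2 + 170*x + 15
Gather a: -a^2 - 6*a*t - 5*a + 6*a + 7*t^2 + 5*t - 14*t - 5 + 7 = -a^2 + a*(1 - 6*t) + 7*t^2 - 9*t + 2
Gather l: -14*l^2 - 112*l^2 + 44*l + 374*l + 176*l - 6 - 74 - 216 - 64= -126*l^2 + 594*l - 360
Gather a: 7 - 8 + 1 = 0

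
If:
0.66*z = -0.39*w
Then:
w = -1.69230769230769*z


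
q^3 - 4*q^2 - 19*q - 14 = (q - 7)*(q + 1)*(q + 2)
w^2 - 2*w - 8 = (w - 4)*(w + 2)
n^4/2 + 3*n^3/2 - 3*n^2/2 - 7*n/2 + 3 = (n/2 + 1)*(n - 1)^2*(n + 3)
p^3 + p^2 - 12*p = p*(p - 3)*(p + 4)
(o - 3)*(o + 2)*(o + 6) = o^3 + 5*o^2 - 12*o - 36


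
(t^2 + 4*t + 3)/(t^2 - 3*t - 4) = (t + 3)/(t - 4)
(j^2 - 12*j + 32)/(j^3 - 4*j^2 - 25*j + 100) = (j - 8)/(j^2 - 25)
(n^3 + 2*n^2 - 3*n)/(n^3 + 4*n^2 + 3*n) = (n - 1)/(n + 1)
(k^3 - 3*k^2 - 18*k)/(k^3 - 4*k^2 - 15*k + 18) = k/(k - 1)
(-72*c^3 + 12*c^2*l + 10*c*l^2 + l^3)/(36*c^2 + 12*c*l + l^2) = -2*c + l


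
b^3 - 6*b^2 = b^2*(b - 6)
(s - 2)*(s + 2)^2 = s^3 + 2*s^2 - 4*s - 8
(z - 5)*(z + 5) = z^2 - 25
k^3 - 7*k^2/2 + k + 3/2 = (k - 3)*(k - 1)*(k + 1/2)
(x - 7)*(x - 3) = x^2 - 10*x + 21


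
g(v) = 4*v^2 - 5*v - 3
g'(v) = 8*v - 5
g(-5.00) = 122.00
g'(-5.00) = -45.00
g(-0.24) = -1.57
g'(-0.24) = -6.92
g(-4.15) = 86.64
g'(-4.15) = -38.20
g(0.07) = -3.33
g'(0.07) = -4.44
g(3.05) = 18.96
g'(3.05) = 19.40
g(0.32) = -4.19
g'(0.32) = -2.44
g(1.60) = -0.76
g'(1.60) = 7.80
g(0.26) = -4.03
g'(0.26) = -2.92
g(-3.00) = 48.00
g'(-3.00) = -29.00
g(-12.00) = 633.00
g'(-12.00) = -101.00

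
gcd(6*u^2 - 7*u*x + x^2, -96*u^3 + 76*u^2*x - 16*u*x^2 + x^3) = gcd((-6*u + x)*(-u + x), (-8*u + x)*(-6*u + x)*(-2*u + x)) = -6*u + x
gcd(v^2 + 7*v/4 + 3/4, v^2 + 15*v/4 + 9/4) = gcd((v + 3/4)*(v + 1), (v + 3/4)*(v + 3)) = v + 3/4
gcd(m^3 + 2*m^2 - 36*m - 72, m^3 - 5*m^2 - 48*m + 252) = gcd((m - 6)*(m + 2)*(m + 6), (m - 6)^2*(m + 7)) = m - 6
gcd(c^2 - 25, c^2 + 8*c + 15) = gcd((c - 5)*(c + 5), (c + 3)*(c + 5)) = c + 5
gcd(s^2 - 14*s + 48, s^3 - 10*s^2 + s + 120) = s - 8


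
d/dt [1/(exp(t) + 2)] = -exp(t)/(exp(t) + 2)^2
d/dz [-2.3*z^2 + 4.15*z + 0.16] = 4.15 - 4.6*z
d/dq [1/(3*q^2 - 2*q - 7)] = 2*(1 - 3*q)/(-3*q^2 + 2*q + 7)^2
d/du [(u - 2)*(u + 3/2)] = 2*u - 1/2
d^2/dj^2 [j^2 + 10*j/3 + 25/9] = 2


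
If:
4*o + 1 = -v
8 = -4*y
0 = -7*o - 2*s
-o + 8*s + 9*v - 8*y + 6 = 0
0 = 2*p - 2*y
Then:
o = 1/5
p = -2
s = -7/10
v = -9/5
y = -2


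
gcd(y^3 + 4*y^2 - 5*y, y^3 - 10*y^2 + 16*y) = y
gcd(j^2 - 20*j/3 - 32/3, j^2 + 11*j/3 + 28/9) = j + 4/3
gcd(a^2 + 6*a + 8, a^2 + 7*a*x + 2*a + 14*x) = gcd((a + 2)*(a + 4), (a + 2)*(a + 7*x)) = a + 2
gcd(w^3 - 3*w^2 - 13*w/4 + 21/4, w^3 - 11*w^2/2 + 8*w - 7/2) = w^2 - 9*w/2 + 7/2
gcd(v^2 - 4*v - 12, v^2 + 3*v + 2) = v + 2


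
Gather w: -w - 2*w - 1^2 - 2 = -3*w - 3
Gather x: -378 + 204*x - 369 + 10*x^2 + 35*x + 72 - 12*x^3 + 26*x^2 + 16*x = -12*x^3 + 36*x^2 + 255*x - 675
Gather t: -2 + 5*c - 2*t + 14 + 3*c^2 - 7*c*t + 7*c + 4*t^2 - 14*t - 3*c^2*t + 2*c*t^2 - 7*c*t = 3*c^2 + 12*c + t^2*(2*c + 4) + t*(-3*c^2 - 14*c - 16) + 12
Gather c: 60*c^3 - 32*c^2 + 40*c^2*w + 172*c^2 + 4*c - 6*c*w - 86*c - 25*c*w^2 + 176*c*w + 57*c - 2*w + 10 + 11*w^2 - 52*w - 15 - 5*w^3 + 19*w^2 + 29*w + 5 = 60*c^3 + c^2*(40*w + 140) + c*(-25*w^2 + 170*w - 25) - 5*w^3 + 30*w^2 - 25*w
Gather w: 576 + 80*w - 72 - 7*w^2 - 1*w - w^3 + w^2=-w^3 - 6*w^2 + 79*w + 504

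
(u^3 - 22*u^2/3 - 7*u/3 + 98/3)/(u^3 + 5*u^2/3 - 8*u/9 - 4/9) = 3*(3*u^2 - 28*u + 49)/(9*u^2 - 3*u - 2)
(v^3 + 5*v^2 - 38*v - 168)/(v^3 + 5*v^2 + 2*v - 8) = (v^2 + v - 42)/(v^2 + v - 2)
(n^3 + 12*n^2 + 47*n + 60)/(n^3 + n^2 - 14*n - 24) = (n^2 + 9*n + 20)/(n^2 - 2*n - 8)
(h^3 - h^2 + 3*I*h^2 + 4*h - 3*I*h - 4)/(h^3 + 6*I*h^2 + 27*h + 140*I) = (h^2 - h*(1 + I) + I)/(h^2 + 2*I*h + 35)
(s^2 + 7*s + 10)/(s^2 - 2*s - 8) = (s + 5)/(s - 4)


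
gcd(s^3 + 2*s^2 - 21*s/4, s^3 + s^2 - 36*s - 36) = 1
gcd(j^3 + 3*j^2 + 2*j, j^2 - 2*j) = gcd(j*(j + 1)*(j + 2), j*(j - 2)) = j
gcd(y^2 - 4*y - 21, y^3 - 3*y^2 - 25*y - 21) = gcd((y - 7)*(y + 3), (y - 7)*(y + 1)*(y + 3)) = y^2 - 4*y - 21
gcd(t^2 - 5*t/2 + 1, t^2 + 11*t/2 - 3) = t - 1/2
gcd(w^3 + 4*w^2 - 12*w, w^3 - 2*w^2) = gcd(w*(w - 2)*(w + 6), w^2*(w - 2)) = w^2 - 2*w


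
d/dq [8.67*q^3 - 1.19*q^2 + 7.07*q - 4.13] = 26.01*q^2 - 2.38*q + 7.07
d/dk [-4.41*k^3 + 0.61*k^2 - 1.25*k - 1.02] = -13.23*k^2 + 1.22*k - 1.25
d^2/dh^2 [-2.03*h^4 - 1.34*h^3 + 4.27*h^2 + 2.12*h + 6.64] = -24.36*h^2 - 8.04*h + 8.54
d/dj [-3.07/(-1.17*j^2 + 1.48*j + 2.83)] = (4.5436 - 7.1838*j)/(-1.17*j^2 + 1.48*j + 2.83)^2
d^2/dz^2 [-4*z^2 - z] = -8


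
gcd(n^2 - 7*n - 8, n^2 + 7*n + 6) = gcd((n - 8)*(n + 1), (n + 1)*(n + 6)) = n + 1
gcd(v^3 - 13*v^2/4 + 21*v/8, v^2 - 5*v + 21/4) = v - 3/2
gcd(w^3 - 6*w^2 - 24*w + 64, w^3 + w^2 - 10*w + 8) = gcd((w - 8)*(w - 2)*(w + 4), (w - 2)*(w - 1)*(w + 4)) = w^2 + 2*w - 8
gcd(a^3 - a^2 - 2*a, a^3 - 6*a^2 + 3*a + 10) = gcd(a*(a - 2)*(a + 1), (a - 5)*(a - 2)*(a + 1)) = a^2 - a - 2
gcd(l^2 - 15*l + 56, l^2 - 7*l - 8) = l - 8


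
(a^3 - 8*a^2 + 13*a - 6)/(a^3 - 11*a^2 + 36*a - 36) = (a^2 - 2*a + 1)/(a^2 - 5*a + 6)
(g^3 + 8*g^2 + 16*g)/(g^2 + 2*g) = (g^2 + 8*g + 16)/(g + 2)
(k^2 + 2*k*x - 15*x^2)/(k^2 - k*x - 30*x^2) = (-k + 3*x)/(-k + 6*x)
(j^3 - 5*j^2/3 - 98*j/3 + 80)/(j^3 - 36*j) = (3*j^2 - 23*j + 40)/(3*j*(j - 6))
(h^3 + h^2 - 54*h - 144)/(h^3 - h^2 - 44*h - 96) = (h + 6)/(h + 4)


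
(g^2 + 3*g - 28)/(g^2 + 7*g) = (g - 4)/g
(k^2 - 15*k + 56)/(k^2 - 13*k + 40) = (k - 7)/(k - 5)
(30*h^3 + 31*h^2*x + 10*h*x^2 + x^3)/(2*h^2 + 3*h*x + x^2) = (15*h^2 + 8*h*x + x^2)/(h + x)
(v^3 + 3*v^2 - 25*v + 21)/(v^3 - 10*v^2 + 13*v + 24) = (v^2 + 6*v - 7)/(v^2 - 7*v - 8)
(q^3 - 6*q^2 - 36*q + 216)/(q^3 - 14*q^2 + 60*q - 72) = (q + 6)/(q - 2)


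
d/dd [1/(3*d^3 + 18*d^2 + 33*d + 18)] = (-d^2 - 4*d - 11/3)/(d^3 + 6*d^2 + 11*d + 6)^2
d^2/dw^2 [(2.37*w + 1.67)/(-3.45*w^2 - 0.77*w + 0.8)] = (-(2.37*w + 1.67)*(6.9*w + 0.77)*(13.8*w + 1.54) + (49.059*w + 15.1728)*(3.45*w^2 + 0.77*w - 0.8))/(3.45*w^2 + 0.77*w - 0.8)^3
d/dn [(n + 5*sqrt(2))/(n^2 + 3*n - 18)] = (n^2 + 3*n - (n + 5*sqrt(2))*(2*n + 3) - 18)/(n^2 + 3*n - 18)^2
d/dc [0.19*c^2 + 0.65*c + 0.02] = 0.38*c + 0.65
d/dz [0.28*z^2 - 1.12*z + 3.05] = 0.56*z - 1.12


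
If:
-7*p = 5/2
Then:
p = -5/14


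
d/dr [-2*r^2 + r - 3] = 1 - 4*r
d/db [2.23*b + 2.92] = 2.23000000000000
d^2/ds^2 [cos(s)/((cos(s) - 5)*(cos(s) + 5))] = (-sin(s)^4 + 150*sin(s)^2 - 624)*cos(s)/((cos(s) - 5)^3*(cos(s) + 5)^3)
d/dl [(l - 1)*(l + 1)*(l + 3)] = 3*l^2 + 6*l - 1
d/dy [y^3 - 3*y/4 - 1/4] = 3*y^2 - 3/4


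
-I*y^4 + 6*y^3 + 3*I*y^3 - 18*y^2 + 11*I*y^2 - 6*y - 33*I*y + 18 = (y - 3)*(y + 2*I)*(y + 3*I)*(-I*y + 1)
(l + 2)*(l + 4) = l^2 + 6*l + 8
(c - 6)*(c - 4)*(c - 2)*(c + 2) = c^4 - 10*c^3 + 20*c^2 + 40*c - 96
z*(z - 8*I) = z^2 - 8*I*z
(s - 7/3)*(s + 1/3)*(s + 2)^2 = s^4 + 2*s^3 - 43*s^2/9 - 100*s/9 - 28/9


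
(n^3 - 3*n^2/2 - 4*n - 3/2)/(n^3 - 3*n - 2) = (n^2 - 5*n/2 - 3/2)/(n^2 - n - 2)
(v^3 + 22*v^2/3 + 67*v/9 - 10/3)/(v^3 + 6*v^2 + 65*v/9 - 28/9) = (3*v^2 + 23*v + 30)/(3*v^2 + 19*v + 28)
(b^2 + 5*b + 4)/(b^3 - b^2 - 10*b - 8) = (b + 4)/(b^2 - 2*b - 8)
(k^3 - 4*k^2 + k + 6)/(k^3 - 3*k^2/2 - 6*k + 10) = 2*(k^2 - 2*k - 3)/(2*k^2 + k - 10)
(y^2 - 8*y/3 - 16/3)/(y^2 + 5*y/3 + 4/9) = 3*(y - 4)/(3*y + 1)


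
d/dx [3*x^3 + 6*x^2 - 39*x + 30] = 9*x^2 + 12*x - 39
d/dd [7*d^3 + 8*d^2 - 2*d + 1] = 21*d^2 + 16*d - 2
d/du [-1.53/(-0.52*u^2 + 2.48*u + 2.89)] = (3.7944 - 1.5912*u)/(-0.52*u^2 + 2.48*u + 2.89)^2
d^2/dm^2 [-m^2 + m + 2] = -2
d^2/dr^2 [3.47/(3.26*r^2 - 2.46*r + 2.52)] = (-73.755544*r^2 + 55.656024*r + 3.47*(6.52*r - 2.46)*(13.04*r - 4.92) - 57.013488)/(3.26*r^2 - 2.46*r + 2.52)^3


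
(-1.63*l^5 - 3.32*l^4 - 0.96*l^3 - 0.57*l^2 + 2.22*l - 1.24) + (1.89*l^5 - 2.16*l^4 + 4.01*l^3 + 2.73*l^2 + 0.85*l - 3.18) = 0.26*l^5 - 5.48*l^4 + 3.05*l^3 + 2.16*l^2 + 3.07*l - 4.42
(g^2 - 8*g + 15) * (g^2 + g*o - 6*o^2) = g^4 + g^3*o - 8*g^3 - 6*g^2*o^2 - 8*g^2*o + 15*g^2 + 48*g*o^2 + 15*g*o - 90*o^2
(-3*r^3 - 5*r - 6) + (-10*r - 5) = -3*r^3 - 15*r - 11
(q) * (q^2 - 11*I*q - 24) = q^3 - 11*I*q^2 - 24*q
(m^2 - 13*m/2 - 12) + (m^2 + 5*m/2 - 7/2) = 2*m^2 - 4*m - 31/2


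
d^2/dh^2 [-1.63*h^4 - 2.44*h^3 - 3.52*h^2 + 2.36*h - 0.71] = -19.56*h^2 - 14.64*h - 7.04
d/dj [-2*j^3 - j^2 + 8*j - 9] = -6*j^2 - 2*j + 8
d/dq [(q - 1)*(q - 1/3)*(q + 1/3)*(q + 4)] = 4*q^3 + 9*q^2 - 74*q/9 - 1/3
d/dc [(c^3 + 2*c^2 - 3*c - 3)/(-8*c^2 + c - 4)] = (-8*c^4 + 2*c^3 - 34*c^2 - 64*c + 15)/(64*c^4 - 16*c^3 + 65*c^2 - 8*c + 16)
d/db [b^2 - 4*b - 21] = 2*b - 4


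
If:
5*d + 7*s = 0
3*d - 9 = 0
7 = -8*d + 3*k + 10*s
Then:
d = 3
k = 367/21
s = -15/7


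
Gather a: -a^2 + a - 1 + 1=-a^2 + a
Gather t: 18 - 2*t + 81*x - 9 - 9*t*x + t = t*(-9*x - 1) + 81*x + 9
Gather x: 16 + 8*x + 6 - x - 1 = 7*x + 21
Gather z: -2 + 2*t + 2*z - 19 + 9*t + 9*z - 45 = 11*t + 11*z - 66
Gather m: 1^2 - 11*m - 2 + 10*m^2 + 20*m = 10*m^2 + 9*m - 1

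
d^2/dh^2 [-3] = 0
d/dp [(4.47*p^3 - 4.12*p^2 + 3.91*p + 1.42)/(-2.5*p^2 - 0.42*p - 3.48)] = (-11.175*p^4 - 3.7548*p^3 - 35.1614*p^2 + 35.7752*p - 13.0104)/(6.25*p^4 + 2.1*p^3 + 17.5764*p^2 + 2.9232*p + 12.1104)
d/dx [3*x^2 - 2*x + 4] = 6*x - 2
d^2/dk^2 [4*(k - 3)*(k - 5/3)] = 8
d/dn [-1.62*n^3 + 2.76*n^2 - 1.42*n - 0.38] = -4.86*n^2 + 5.52*n - 1.42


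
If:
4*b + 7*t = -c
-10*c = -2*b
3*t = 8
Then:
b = -40/9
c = -8/9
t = 8/3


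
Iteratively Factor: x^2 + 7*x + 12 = (x + 3)*(x + 4)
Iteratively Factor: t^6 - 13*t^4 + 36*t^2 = (t - 3)*(t^5 + 3*t^4 - 4*t^3 - 12*t^2) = t*(t - 3)*(t^4 + 3*t^3 - 4*t^2 - 12*t) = t^2*(t - 3)*(t^3 + 3*t^2 - 4*t - 12) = t^2*(t - 3)*(t + 3)*(t^2 - 4) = t^2*(t - 3)*(t - 2)*(t + 3)*(t + 2)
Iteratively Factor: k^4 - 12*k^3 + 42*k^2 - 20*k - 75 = (k - 5)*(k^3 - 7*k^2 + 7*k + 15) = (k - 5)*(k + 1)*(k^2 - 8*k + 15) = (k - 5)^2*(k + 1)*(k - 3)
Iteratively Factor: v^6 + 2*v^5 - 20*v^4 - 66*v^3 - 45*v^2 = (v)*(v^5 + 2*v^4 - 20*v^3 - 66*v^2 - 45*v) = v*(v - 5)*(v^4 + 7*v^3 + 15*v^2 + 9*v) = v*(v - 5)*(v + 3)*(v^3 + 4*v^2 + 3*v) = v*(v - 5)*(v + 3)^2*(v^2 + v) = v^2*(v - 5)*(v + 3)^2*(v + 1)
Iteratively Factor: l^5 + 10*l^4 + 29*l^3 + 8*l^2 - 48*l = (l + 4)*(l^4 + 6*l^3 + 5*l^2 - 12*l) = (l + 4)^2*(l^3 + 2*l^2 - 3*l) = (l - 1)*(l + 4)^2*(l^2 + 3*l) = (l - 1)*(l + 3)*(l + 4)^2*(l)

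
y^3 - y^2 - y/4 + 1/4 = (y - 1)*(y - 1/2)*(y + 1/2)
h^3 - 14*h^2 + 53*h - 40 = (h - 8)*(h - 5)*(h - 1)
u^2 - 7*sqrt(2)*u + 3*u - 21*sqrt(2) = (u + 3)*(u - 7*sqrt(2))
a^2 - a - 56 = (a - 8)*(a + 7)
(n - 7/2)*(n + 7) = n^2 + 7*n/2 - 49/2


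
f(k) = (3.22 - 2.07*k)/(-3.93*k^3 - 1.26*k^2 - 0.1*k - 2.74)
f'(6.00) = -0.00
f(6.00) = 0.01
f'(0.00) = 0.80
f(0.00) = -1.18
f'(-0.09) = 0.74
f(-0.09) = -1.24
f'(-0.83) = 20.16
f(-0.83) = -3.86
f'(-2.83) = 0.11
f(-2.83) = 0.12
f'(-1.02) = 1053.77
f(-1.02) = 24.05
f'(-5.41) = 0.01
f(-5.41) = 0.02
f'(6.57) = -0.00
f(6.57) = 0.01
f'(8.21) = -0.00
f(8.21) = 0.01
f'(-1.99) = 0.47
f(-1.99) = 0.31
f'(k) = (3.22 - 2.07*k)*(11.79*k^2 + 2.52*k + 0.1)/(-3.93*k^3 - 1.26*k^2 - 0.1*k - 2.74)^2 - 2.07/(-3.93*k^3 - 1.26*k^2 - 0.1*k - 2.74) = (-16.2702*k^3 + 35.3556*k^2 + 8.1144*k + 5.9938)/(15.4449*k^6 + 9.9036*k^5 + 2.3736*k^4 + 21.7884*k^3 + 6.9148*k^2 + 0.548*k + 7.5076)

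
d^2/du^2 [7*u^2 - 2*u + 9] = 14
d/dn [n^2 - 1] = 2*n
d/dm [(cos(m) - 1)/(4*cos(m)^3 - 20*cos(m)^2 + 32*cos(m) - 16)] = sin(m)/(2*(cos(m) - 2)^3)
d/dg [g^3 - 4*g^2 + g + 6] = 3*g^2 - 8*g + 1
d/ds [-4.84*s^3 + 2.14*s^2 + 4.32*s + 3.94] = -14.52*s^2 + 4.28*s + 4.32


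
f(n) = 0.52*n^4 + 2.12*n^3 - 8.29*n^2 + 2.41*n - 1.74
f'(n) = 2.08*n^3 + 6.36*n^2 - 16.58*n + 2.41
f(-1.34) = -23.28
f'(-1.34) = 31.04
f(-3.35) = -117.06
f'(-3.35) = 51.13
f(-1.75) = -37.83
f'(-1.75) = 39.76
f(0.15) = -1.56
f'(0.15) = 0.07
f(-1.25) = -20.58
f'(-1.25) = 29.01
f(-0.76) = -9.12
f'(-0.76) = 17.77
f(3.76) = 106.75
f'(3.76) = 140.55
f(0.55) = -2.52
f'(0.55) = -4.44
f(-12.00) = 5894.94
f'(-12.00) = -2477.03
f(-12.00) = 5894.94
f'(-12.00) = -2477.03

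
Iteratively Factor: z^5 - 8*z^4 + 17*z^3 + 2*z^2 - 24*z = (z - 2)*(z^4 - 6*z^3 + 5*z^2 + 12*z) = z*(z - 2)*(z^3 - 6*z^2 + 5*z + 12) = z*(z - 4)*(z - 2)*(z^2 - 2*z - 3) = z*(z - 4)*(z - 3)*(z - 2)*(z + 1)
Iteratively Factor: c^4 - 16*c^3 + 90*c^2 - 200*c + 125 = (c - 5)*(c^3 - 11*c^2 + 35*c - 25) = (c - 5)^2*(c^2 - 6*c + 5) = (c - 5)^2*(c - 1)*(c - 5)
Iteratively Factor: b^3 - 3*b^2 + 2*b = (b)*(b^2 - 3*b + 2) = b*(b - 2)*(b - 1)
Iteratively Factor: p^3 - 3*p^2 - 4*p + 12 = (p - 3)*(p^2 - 4) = (p - 3)*(p - 2)*(p + 2)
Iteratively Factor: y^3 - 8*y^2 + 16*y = (y - 4)*(y^2 - 4*y) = (y - 4)^2*(y)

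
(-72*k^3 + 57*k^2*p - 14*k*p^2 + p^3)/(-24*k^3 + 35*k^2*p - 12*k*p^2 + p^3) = (-3*k + p)/(-k + p)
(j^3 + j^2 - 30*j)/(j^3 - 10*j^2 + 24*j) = (j^2 + j - 30)/(j^2 - 10*j + 24)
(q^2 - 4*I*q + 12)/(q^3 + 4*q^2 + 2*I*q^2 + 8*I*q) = (q - 6*I)/(q*(q + 4))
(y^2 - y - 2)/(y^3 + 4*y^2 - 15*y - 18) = (y - 2)/(y^2 + 3*y - 18)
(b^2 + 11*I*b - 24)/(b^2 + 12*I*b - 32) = (b + 3*I)/(b + 4*I)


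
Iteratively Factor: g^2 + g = (g)*(g + 1)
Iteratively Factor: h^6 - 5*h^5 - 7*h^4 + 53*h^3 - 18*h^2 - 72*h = (h - 4)*(h^5 - h^4 - 11*h^3 + 9*h^2 + 18*h) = (h - 4)*(h + 1)*(h^4 - 2*h^3 - 9*h^2 + 18*h) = (h - 4)*(h - 3)*(h + 1)*(h^3 + h^2 - 6*h) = h*(h - 4)*(h - 3)*(h + 1)*(h^2 + h - 6) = h*(h - 4)*(h - 3)*(h - 2)*(h + 1)*(h + 3)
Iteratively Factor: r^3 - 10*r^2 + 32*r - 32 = (r - 2)*(r^2 - 8*r + 16) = (r - 4)*(r - 2)*(r - 4)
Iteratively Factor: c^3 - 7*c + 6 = (c - 2)*(c^2 + 2*c - 3) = (c - 2)*(c - 1)*(c + 3)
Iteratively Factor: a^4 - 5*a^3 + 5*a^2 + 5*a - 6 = (a - 1)*(a^3 - 4*a^2 + a + 6) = (a - 3)*(a - 1)*(a^2 - a - 2) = (a - 3)*(a - 2)*(a - 1)*(a + 1)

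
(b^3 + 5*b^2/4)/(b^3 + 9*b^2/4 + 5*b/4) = b/(b + 1)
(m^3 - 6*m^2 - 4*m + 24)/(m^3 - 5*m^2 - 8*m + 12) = (m - 2)/(m - 1)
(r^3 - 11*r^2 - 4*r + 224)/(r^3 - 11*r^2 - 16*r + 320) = (r^2 - 3*r - 28)/(r^2 - 3*r - 40)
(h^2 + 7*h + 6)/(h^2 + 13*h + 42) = (h + 1)/(h + 7)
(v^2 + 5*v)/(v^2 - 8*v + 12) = v*(v + 5)/(v^2 - 8*v + 12)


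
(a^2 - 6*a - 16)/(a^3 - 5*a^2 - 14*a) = (a - 8)/(a*(a - 7))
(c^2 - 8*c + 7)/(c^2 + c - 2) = (c - 7)/(c + 2)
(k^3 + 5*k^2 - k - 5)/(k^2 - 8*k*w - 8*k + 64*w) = (k^3 + 5*k^2 - k - 5)/(k^2 - 8*k*w - 8*k + 64*w)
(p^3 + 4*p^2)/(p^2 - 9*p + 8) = p^2*(p + 4)/(p^2 - 9*p + 8)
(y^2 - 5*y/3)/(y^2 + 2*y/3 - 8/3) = y*(3*y - 5)/(3*y^2 + 2*y - 8)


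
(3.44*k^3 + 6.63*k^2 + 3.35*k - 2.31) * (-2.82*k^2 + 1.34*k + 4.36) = -9.7008*k^5 - 14.087*k^4 + 14.4356*k^3 + 39.91*k^2 + 11.5106*k - 10.0716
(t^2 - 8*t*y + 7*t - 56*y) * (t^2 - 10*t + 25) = t^4 - 8*t^3*y - 3*t^3 + 24*t^2*y - 45*t^2 + 360*t*y + 175*t - 1400*y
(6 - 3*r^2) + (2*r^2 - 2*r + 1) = -r^2 - 2*r + 7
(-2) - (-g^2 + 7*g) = g^2 - 7*g - 2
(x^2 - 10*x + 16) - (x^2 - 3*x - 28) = 44 - 7*x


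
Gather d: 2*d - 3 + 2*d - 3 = 4*d - 6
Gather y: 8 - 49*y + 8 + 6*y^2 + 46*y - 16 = 6*y^2 - 3*y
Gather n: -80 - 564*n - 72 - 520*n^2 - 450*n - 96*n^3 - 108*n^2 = -96*n^3 - 628*n^2 - 1014*n - 152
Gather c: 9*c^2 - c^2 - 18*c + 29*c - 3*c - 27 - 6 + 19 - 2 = 8*c^2 + 8*c - 16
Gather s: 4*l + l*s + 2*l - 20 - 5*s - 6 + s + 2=6*l + s*(l - 4) - 24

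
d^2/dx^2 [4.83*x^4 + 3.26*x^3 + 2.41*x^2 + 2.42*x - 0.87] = 57.96*x^2 + 19.56*x + 4.82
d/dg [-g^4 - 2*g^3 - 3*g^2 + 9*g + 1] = -4*g^3 - 6*g^2 - 6*g + 9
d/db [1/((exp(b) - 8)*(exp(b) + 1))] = (7 - 2*exp(b))*exp(b)/(exp(4*b) - 14*exp(3*b) + 33*exp(2*b) + 112*exp(b) + 64)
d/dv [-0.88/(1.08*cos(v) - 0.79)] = -0.9504*sin(v)/(1.08*cos(v) - 0.79)^2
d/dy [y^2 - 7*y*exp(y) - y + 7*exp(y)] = -7*y*exp(y) + 2*y - 1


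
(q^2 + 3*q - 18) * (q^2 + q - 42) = q^4 + 4*q^3 - 57*q^2 - 144*q + 756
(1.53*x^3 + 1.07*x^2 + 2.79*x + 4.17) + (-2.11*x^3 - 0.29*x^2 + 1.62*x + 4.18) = -0.58*x^3 + 0.78*x^2 + 4.41*x + 8.35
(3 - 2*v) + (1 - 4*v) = 4 - 6*v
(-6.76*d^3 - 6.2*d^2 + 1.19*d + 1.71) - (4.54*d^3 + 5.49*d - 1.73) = -11.3*d^3 - 6.2*d^2 - 4.3*d + 3.44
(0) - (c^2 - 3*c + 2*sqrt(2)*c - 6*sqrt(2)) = -c^2 - 2*sqrt(2)*c + 3*c + 6*sqrt(2)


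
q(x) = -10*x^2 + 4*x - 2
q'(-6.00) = 124.00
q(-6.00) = -386.00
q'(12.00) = -236.00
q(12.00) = -1394.00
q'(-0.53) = 14.60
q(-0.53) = -6.93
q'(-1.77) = 39.40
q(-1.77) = -40.41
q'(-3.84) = 80.80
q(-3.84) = -164.82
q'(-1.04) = 24.80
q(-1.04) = -16.98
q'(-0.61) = 16.20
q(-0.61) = -8.16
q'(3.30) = -62.00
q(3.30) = -97.70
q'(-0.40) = 12.00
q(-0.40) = -5.20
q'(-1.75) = 39.00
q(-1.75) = -39.62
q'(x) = 4 - 20*x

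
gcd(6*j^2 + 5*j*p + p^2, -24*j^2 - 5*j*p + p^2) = 3*j + p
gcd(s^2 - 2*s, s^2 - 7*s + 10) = s - 2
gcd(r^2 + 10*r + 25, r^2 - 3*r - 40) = r + 5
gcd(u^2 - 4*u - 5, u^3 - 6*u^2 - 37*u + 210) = u - 5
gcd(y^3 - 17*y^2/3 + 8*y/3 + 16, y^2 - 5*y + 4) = y - 4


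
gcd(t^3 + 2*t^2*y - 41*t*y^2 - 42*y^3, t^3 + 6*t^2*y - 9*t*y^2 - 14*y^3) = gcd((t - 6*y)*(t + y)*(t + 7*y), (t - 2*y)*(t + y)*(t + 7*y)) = t^2 + 8*t*y + 7*y^2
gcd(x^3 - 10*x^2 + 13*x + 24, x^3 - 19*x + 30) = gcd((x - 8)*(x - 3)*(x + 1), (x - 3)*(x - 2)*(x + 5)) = x - 3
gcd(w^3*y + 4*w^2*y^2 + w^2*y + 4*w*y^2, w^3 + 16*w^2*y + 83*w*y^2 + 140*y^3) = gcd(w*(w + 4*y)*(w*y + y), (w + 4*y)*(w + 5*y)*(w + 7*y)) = w + 4*y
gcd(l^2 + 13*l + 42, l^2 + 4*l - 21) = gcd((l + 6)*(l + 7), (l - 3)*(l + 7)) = l + 7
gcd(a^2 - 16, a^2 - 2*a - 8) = a - 4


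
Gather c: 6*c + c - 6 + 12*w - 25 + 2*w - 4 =7*c + 14*w - 35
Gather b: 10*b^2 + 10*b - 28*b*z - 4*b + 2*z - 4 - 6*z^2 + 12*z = 10*b^2 + b*(6 - 28*z) - 6*z^2 + 14*z - 4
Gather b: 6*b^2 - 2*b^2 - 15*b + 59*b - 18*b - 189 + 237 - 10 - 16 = 4*b^2 + 26*b + 22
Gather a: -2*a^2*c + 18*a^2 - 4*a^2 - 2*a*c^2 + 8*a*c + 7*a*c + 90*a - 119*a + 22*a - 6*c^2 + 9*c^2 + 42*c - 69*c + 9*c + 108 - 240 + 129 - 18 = a^2*(14 - 2*c) + a*(-2*c^2 + 15*c - 7) + 3*c^2 - 18*c - 21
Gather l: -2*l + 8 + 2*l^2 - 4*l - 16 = 2*l^2 - 6*l - 8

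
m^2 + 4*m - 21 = (m - 3)*(m + 7)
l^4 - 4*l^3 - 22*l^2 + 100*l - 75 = (l - 5)*(l - 3)*(l - 1)*(l + 5)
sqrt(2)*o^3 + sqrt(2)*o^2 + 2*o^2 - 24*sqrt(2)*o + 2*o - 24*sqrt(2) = (o - 3*sqrt(2))*(o + 4*sqrt(2))*(sqrt(2)*o + sqrt(2))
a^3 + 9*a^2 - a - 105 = (a - 3)*(a + 5)*(a + 7)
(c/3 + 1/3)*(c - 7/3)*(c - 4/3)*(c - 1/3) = c^4/3 - c^3 + c^2/9 + 89*c/81 - 28/81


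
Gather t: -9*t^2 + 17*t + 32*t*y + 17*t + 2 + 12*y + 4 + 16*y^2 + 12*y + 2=-9*t^2 + t*(32*y + 34) + 16*y^2 + 24*y + 8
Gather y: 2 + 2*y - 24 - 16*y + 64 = 42 - 14*y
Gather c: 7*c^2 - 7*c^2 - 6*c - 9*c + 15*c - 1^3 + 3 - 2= 0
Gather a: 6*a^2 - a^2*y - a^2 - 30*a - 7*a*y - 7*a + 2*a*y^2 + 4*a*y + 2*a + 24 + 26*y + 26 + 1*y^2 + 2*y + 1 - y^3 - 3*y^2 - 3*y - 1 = a^2*(5 - y) + a*(2*y^2 - 3*y - 35) - y^3 - 2*y^2 + 25*y + 50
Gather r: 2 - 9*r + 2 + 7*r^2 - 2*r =7*r^2 - 11*r + 4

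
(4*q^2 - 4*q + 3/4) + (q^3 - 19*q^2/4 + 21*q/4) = q^3 - 3*q^2/4 + 5*q/4 + 3/4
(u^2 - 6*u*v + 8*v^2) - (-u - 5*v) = u^2 - 6*u*v + u + 8*v^2 + 5*v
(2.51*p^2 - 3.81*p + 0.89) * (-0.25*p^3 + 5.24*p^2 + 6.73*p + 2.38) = -0.6275*p^5 + 14.1049*p^4 - 3.2946*p^3 - 15.0039*p^2 - 3.0781*p + 2.1182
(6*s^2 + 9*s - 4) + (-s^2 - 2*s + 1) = 5*s^2 + 7*s - 3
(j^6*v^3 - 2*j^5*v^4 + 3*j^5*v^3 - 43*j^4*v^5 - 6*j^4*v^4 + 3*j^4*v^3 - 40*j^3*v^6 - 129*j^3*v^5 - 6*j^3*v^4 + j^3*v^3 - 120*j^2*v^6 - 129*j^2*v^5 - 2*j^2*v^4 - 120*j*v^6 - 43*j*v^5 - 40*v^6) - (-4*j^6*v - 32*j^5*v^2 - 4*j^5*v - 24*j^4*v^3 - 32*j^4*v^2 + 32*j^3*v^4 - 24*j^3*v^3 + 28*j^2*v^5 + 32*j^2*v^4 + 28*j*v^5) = j^6*v^3 + 4*j^6*v - 2*j^5*v^4 + 3*j^5*v^3 + 32*j^5*v^2 + 4*j^5*v - 43*j^4*v^5 - 6*j^4*v^4 + 27*j^4*v^3 + 32*j^4*v^2 - 40*j^3*v^6 - 129*j^3*v^5 - 38*j^3*v^4 + 25*j^3*v^3 - 120*j^2*v^6 - 157*j^2*v^5 - 34*j^2*v^4 - 120*j*v^6 - 71*j*v^5 - 40*v^6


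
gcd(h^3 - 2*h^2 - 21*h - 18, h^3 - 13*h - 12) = h^2 + 4*h + 3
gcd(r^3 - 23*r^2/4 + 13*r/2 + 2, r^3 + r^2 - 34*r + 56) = r^2 - 6*r + 8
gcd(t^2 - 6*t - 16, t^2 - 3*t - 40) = t - 8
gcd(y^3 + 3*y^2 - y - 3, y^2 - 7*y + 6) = y - 1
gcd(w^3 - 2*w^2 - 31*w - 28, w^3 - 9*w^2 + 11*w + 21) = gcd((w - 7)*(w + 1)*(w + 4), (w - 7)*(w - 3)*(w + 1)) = w^2 - 6*w - 7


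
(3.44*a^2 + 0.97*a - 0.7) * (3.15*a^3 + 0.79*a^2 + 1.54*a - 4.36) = 10.836*a^5 + 5.7731*a^4 + 3.8589*a^3 - 14.0576*a^2 - 5.3072*a + 3.052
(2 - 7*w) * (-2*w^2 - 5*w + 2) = 14*w^3 + 31*w^2 - 24*w + 4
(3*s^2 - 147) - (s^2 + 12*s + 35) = 2*s^2 - 12*s - 182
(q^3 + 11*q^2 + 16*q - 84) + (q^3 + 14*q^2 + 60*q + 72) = 2*q^3 + 25*q^2 + 76*q - 12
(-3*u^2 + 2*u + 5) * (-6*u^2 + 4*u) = 18*u^4 - 24*u^3 - 22*u^2 + 20*u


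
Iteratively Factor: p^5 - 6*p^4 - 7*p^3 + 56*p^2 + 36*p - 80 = (p - 5)*(p^4 - p^3 - 12*p^2 - 4*p + 16) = (p - 5)*(p + 2)*(p^3 - 3*p^2 - 6*p + 8) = (p - 5)*(p - 1)*(p + 2)*(p^2 - 2*p - 8) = (p - 5)*(p - 1)*(p + 2)^2*(p - 4)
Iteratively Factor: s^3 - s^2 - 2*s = (s - 2)*(s^2 + s) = (s - 2)*(s + 1)*(s)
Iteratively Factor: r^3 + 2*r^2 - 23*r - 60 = (r + 4)*(r^2 - 2*r - 15) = (r + 3)*(r + 4)*(r - 5)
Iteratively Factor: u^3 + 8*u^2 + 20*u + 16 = (u + 4)*(u^2 + 4*u + 4) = (u + 2)*(u + 4)*(u + 2)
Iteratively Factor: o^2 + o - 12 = (o - 3)*(o + 4)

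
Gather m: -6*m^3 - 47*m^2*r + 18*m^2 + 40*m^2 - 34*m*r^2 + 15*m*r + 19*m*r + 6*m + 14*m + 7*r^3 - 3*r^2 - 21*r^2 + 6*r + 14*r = -6*m^3 + m^2*(58 - 47*r) + m*(-34*r^2 + 34*r + 20) + 7*r^3 - 24*r^2 + 20*r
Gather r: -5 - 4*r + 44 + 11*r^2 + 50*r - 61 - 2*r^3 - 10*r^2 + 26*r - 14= -2*r^3 + r^2 + 72*r - 36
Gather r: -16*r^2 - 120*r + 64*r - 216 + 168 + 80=-16*r^2 - 56*r + 32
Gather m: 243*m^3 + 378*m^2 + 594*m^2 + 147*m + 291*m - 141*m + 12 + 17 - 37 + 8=243*m^3 + 972*m^2 + 297*m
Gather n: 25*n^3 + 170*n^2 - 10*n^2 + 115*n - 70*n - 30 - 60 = 25*n^3 + 160*n^2 + 45*n - 90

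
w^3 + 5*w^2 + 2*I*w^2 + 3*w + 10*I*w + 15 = (w + 5)*(w - I)*(w + 3*I)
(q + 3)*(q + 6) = q^2 + 9*q + 18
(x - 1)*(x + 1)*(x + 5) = x^3 + 5*x^2 - x - 5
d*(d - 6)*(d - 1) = d^3 - 7*d^2 + 6*d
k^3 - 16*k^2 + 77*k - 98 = (k - 7)^2*(k - 2)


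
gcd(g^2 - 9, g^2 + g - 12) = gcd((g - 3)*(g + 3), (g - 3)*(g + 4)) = g - 3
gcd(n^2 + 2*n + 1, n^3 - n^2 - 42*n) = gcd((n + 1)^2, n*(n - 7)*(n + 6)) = 1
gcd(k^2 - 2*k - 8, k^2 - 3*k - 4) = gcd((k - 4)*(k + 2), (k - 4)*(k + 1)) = k - 4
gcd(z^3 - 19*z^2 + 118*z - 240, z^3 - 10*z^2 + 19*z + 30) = z^2 - 11*z + 30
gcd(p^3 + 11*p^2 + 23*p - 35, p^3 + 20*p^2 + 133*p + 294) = p + 7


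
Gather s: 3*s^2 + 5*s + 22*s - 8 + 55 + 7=3*s^2 + 27*s + 54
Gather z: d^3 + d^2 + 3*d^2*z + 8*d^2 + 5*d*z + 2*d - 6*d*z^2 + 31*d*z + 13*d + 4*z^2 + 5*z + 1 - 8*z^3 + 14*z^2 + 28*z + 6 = d^3 + 9*d^2 + 15*d - 8*z^3 + z^2*(18 - 6*d) + z*(3*d^2 + 36*d + 33) + 7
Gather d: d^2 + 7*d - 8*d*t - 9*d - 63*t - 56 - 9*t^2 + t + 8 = d^2 + d*(-8*t - 2) - 9*t^2 - 62*t - 48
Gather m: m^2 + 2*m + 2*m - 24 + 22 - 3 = m^2 + 4*m - 5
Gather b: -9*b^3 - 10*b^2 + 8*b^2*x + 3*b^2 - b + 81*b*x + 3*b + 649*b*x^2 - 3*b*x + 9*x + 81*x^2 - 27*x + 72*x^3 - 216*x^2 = -9*b^3 + b^2*(8*x - 7) + b*(649*x^2 + 78*x + 2) + 72*x^3 - 135*x^2 - 18*x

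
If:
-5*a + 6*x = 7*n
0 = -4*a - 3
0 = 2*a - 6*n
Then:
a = -3/4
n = -1/4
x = -11/12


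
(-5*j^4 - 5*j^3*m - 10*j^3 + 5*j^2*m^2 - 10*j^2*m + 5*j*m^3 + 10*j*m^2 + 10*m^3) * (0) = 0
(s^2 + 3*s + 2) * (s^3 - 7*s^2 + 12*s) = s^5 - 4*s^4 - 7*s^3 + 22*s^2 + 24*s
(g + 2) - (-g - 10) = 2*g + 12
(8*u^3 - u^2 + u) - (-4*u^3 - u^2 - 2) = 12*u^3 + u + 2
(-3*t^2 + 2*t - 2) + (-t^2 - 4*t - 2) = -4*t^2 - 2*t - 4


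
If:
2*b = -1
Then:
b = -1/2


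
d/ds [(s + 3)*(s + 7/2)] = 2*s + 13/2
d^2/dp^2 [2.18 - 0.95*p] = 0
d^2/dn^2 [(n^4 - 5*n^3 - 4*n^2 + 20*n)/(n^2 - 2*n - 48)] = 2*(n^6 - 6*n^5 - 132*n^4 + 520*n^3 + 11808*n^2 - 31680*n - 11136)/(n^6 - 6*n^5 - 132*n^4 + 568*n^3 + 6336*n^2 - 13824*n - 110592)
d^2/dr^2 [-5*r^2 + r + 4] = -10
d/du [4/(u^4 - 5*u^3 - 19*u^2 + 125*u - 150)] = 4*(-4*u^3 + 15*u^2 + 38*u - 125)/(-u^4 + 5*u^3 + 19*u^2 - 125*u + 150)^2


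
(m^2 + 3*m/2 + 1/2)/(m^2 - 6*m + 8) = (2*m^2 + 3*m + 1)/(2*(m^2 - 6*m + 8))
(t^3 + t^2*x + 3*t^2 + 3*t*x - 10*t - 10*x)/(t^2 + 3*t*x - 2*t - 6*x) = (t^2 + t*x + 5*t + 5*x)/(t + 3*x)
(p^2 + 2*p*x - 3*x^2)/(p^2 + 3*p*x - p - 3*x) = (p - x)/(p - 1)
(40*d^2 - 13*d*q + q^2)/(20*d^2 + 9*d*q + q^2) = (40*d^2 - 13*d*q + q^2)/(20*d^2 + 9*d*q + q^2)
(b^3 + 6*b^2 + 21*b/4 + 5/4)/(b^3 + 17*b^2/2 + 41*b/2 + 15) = (4*b^2 + 4*b + 1)/(2*(2*b^2 + 7*b + 6))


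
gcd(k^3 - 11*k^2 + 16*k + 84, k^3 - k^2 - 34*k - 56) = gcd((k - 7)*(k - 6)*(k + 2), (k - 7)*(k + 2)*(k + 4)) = k^2 - 5*k - 14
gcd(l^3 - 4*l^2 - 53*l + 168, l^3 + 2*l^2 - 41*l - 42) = l + 7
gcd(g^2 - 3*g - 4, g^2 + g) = g + 1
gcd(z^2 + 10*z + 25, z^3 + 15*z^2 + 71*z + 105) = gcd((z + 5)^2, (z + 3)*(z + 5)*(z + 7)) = z + 5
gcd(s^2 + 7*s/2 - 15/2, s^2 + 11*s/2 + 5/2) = s + 5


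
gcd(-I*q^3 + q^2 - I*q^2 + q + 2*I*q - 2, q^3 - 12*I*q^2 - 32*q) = 1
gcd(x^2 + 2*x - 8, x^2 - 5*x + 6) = x - 2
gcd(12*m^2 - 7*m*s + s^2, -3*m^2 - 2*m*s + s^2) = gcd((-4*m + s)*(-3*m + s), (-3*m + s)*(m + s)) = -3*m + s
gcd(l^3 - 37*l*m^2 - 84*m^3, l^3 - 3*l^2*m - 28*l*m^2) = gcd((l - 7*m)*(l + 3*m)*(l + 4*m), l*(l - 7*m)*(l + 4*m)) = l^2 - 3*l*m - 28*m^2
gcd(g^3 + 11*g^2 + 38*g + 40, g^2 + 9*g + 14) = g + 2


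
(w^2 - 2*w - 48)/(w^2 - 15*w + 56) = (w + 6)/(w - 7)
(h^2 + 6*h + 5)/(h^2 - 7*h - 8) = (h + 5)/(h - 8)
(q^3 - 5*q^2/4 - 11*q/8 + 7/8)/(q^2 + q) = q - 9/4 + 7/(8*q)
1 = 1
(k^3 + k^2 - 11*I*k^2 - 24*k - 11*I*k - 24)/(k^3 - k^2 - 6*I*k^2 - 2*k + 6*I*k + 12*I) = (k^2 - 11*I*k - 24)/(k^2 + k*(-2 - 6*I) + 12*I)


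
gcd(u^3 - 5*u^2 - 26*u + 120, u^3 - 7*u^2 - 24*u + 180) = u^2 - u - 30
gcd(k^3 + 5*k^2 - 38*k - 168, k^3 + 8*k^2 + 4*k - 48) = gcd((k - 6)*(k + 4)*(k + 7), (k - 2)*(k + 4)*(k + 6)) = k + 4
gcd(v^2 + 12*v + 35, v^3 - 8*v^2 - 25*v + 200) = v + 5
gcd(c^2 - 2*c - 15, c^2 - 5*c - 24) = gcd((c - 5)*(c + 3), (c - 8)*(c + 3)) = c + 3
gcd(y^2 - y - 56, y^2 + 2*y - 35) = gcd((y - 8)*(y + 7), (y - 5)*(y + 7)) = y + 7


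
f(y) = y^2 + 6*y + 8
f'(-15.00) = -24.00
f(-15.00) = 143.00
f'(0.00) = 6.00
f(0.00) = 8.00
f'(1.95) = 9.90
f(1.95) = 23.50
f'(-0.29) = 5.42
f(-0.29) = 6.34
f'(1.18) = 8.36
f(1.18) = 16.47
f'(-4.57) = -3.14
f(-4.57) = 1.46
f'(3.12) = 12.24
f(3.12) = 36.45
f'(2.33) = 10.66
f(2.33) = 27.41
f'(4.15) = 14.30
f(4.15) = 50.12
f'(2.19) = 10.38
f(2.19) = 25.94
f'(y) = 2*y + 6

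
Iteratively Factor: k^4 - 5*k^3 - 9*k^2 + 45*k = (k - 5)*(k^3 - 9*k) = (k - 5)*(k - 3)*(k^2 + 3*k) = k*(k - 5)*(k - 3)*(k + 3)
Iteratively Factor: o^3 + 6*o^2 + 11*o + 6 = (o + 1)*(o^2 + 5*o + 6) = (o + 1)*(o + 3)*(o + 2)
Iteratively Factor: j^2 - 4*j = (j)*(j - 4)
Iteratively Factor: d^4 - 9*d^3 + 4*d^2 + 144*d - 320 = (d - 5)*(d^3 - 4*d^2 - 16*d + 64) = (d - 5)*(d - 4)*(d^2 - 16) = (d - 5)*(d - 4)^2*(d + 4)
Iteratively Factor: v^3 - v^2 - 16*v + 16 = (v - 4)*(v^2 + 3*v - 4) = (v - 4)*(v - 1)*(v + 4)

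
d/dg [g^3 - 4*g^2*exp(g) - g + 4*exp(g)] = -4*g^2*exp(g) + 3*g^2 - 8*g*exp(g) + 4*exp(g) - 1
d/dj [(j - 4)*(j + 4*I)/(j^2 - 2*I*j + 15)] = (j^2*(4 - 6*I) + j*(30 + 32*I) - 28 + 60*I)/(j^4 - 4*I*j^3 + 26*j^2 - 60*I*j + 225)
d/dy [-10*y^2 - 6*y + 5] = -20*y - 6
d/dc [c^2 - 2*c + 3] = 2*c - 2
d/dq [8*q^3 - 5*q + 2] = 24*q^2 - 5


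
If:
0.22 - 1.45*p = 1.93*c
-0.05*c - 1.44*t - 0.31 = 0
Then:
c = -28.8*t - 6.2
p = 38.3337931034483*t + 8.40413793103448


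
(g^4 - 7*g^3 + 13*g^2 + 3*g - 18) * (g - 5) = g^5 - 12*g^4 + 48*g^3 - 62*g^2 - 33*g + 90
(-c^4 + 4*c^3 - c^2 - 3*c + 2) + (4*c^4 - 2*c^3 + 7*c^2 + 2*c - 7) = 3*c^4 + 2*c^3 + 6*c^2 - c - 5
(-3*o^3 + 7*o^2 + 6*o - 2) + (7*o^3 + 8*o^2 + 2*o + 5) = 4*o^3 + 15*o^2 + 8*o + 3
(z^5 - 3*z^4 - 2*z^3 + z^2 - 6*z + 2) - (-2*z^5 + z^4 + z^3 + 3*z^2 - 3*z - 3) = 3*z^5 - 4*z^4 - 3*z^3 - 2*z^2 - 3*z + 5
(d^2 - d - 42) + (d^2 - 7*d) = 2*d^2 - 8*d - 42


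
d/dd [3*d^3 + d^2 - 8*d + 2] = 9*d^2 + 2*d - 8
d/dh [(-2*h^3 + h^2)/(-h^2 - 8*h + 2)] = 2*h*(h^3 + 16*h^2 - 10*h + 2)/(h^4 + 16*h^3 + 60*h^2 - 32*h + 4)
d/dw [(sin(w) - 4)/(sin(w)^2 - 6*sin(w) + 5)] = (8*sin(w) + cos(w)^2 - 20)*cos(w)/(sin(w)^2 - 6*sin(w) + 5)^2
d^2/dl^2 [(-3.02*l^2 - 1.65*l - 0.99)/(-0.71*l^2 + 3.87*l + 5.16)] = (18.259638*l^3 + 69.378786*l^2 + 19.948302*l + 131.828454)/(0.357911*l^6 - 5.852601*l^5 + 24.097329*l^4 + 27.108189*l^3 - 175.129884*l^2 - 309.123216*l - 137.388096)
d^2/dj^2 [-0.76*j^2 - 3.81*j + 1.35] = -1.52000000000000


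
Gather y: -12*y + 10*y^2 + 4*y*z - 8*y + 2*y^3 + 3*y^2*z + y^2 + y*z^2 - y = 2*y^3 + y^2*(3*z + 11) + y*(z^2 + 4*z - 21)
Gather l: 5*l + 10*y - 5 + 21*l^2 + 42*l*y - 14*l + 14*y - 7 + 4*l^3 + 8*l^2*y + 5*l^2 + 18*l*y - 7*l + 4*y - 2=4*l^3 + l^2*(8*y + 26) + l*(60*y - 16) + 28*y - 14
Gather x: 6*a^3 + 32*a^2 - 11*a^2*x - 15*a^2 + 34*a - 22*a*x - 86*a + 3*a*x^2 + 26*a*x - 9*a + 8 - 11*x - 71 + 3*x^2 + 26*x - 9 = 6*a^3 + 17*a^2 - 61*a + x^2*(3*a + 3) + x*(-11*a^2 + 4*a + 15) - 72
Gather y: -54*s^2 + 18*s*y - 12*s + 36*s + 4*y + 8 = -54*s^2 + 24*s + y*(18*s + 4) + 8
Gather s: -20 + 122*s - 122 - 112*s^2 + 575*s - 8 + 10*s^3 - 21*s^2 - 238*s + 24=10*s^3 - 133*s^2 + 459*s - 126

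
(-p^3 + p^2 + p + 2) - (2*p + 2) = -p^3 + p^2 - p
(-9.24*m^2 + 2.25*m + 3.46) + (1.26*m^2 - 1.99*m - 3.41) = -7.98*m^2 + 0.26*m + 0.0499999999999998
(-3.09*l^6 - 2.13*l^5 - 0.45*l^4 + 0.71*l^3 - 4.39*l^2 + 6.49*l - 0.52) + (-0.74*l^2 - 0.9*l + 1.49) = -3.09*l^6 - 2.13*l^5 - 0.45*l^4 + 0.71*l^3 - 5.13*l^2 + 5.59*l + 0.97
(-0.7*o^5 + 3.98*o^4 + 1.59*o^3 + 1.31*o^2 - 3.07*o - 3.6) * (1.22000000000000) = -0.854*o^5 + 4.8556*o^4 + 1.9398*o^3 + 1.5982*o^2 - 3.7454*o - 4.392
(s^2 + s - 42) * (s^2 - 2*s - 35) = s^4 - s^3 - 79*s^2 + 49*s + 1470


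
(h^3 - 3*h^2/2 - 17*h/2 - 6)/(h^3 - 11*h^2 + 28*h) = (2*h^2 + 5*h + 3)/(2*h*(h - 7))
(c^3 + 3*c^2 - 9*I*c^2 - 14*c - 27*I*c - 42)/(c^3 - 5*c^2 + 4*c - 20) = (c^2 + c*(3 - 7*I) - 21*I)/(c^2 + c*(-5 + 2*I) - 10*I)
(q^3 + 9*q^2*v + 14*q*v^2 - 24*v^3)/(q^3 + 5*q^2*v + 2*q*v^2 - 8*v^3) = (q + 6*v)/(q + 2*v)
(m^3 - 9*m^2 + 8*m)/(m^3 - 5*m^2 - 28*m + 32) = m/(m + 4)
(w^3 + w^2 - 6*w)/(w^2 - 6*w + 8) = w*(w + 3)/(w - 4)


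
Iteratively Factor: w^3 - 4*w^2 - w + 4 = (w - 1)*(w^2 - 3*w - 4) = (w - 4)*(w - 1)*(w + 1)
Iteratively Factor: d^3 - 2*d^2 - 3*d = (d + 1)*(d^2 - 3*d) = d*(d + 1)*(d - 3)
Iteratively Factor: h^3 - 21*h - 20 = (h + 4)*(h^2 - 4*h - 5) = (h - 5)*(h + 4)*(h + 1)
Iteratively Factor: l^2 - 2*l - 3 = (l - 3)*(l + 1)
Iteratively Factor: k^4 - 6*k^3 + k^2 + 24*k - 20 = (k - 2)*(k^3 - 4*k^2 - 7*k + 10) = (k - 5)*(k - 2)*(k^2 + k - 2) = (k - 5)*(k - 2)*(k + 2)*(k - 1)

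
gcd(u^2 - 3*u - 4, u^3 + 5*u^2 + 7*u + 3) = u + 1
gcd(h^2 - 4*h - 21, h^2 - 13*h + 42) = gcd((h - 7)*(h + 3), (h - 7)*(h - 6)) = h - 7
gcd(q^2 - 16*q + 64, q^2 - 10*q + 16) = q - 8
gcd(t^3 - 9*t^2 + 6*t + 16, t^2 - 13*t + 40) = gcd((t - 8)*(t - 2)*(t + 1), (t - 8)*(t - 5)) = t - 8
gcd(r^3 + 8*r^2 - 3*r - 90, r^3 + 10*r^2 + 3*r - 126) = r^2 + 3*r - 18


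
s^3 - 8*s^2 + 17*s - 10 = (s - 5)*(s - 2)*(s - 1)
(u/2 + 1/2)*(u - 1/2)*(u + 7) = u^3/2 + 15*u^2/4 + 3*u/2 - 7/4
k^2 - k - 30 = (k - 6)*(k + 5)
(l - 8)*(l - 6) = l^2 - 14*l + 48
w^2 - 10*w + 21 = (w - 7)*(w - 3)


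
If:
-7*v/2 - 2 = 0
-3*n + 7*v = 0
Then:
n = -4/3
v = -4/7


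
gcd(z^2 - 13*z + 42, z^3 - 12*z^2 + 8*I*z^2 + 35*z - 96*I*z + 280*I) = z - 7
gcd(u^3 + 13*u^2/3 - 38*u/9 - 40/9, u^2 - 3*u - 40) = u + 5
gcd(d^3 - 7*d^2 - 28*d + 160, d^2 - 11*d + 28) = d - 4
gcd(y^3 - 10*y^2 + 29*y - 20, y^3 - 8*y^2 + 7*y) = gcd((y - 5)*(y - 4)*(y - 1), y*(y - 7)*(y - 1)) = y - 1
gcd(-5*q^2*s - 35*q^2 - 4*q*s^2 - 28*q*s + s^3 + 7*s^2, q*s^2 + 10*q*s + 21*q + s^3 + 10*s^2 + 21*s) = q*s + 7*q + s^2 + 7*s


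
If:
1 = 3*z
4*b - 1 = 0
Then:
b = 1/4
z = 1/3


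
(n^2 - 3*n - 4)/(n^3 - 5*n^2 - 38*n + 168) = (n + 1)/(n^2 - n - 42)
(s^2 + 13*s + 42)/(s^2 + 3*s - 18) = (s + 7)/(s - 3)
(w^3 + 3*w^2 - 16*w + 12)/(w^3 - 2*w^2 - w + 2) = (w + 6)/(w + 1)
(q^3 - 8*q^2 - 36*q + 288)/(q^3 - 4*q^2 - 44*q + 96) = (q - 6)/(q - 2)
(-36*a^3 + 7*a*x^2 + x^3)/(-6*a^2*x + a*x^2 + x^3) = (6*a + x)/x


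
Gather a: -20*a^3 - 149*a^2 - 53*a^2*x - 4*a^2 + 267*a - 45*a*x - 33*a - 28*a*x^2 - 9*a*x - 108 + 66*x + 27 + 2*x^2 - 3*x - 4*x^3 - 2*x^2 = -20*a^3 + a^2*(-53*x - 153) + a*(-28*x^2 - 54*x + 234) - 4*x^3 + 63*x - 81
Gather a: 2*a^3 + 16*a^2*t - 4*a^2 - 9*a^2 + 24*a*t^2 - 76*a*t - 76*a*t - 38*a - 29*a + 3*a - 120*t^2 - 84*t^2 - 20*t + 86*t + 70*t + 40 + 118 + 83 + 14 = 2*a^3 + a^2*(16*t - 13) + a*(24*t^2 - 152*t - 64) - 204*t^2 + 136*t + 255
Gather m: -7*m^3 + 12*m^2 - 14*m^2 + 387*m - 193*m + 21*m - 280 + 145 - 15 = -7*m^3 - 2*m^2 + 215*m - 150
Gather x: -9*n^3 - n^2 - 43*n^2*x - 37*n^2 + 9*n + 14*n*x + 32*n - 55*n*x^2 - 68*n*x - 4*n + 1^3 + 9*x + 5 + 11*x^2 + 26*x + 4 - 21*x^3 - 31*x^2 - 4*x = -9*n^3 - 38*n^2 + 37*n - 21*x^3 + x^2*(-55*n - 20) + x*(-43*n^2 - 54*n + 31) + 10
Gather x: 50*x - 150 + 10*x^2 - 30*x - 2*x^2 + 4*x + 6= 8*x^2 + 24*x - 144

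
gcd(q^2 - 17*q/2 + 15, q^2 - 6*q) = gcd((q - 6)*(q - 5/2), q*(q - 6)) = q - 6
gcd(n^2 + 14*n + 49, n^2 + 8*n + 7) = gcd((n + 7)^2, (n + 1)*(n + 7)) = n + 7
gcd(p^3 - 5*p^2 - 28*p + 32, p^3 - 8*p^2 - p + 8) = p^2 - 9*p + 8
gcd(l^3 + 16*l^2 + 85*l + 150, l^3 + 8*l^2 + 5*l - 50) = l^2 + 10*l + 25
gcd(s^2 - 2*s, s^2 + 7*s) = s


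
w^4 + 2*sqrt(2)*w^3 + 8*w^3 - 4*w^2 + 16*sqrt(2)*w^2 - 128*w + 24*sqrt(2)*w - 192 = (w + 2)*(w + 6)*(w - 2*sqrt(2))*(w + 4*sqrt(2))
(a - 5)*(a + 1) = a^2 - 4*a - 5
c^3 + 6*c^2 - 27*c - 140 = (c - 5)*(c + 4)*(c + 7)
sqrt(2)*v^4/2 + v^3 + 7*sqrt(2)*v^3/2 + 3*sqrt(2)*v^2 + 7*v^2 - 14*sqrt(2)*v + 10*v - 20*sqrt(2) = (v + 5)*(v - sqrt(2))*(v + 2*sqrt(2))*(sqrt(2)*v/2 + sqrt(2))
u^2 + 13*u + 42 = (u + 6)*(u + 7)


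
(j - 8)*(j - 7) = j^2 - 15*j + 56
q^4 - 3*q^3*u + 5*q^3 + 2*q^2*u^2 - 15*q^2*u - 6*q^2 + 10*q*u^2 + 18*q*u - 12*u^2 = (q - 1)*(q + 6)*(q - 2*u)*(q - u)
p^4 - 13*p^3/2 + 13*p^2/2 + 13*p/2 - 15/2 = (p - 5)*(p - 3/2)*(p - 1)*(p + 1)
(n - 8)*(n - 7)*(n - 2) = n^3 - 17*n^2 + 86*n - 112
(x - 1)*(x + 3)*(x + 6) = x^3 + 8*x^2 + 9*x - 18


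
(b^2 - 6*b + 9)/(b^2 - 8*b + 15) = (b - 3)/(b - 5)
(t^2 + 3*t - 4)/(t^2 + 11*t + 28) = (t - 1)/(t + 7)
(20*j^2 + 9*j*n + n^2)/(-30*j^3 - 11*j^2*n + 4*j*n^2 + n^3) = (-4*j - n)/(6*j^2 + j*n - n^2)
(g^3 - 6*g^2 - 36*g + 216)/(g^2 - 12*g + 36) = g + 6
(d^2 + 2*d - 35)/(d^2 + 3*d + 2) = (d^2 + 2*d - 35)/(d^2 + 3*d + 2)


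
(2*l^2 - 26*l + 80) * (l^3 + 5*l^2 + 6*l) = 2*l^5 - 16*l^4 - 38*l^3 + 244*l^2 + 480*l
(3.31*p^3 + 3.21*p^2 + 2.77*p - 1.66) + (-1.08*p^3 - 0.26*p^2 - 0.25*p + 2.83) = 2.23*p^3 + 2.95*p^2 + 2.52*p + 1.17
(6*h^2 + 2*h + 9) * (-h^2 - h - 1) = -6*h^4 - 8*h^3 - 17*h^2 - 11*h - 9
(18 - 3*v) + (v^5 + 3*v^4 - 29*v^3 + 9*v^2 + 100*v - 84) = v^5 + 3*v^4 - 29*v^3 + 9*v^2 + 97*v - 66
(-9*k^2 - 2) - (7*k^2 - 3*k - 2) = -16*k^2 + 3*k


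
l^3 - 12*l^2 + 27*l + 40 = (l - 8)*(l - 5)*(l + 1)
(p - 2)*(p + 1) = p^2 - p - 2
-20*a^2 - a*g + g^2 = (-5*a + g)*(4*a + g)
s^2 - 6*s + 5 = (s - 5)*(s - 1)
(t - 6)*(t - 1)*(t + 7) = t^3 - 43*t + 42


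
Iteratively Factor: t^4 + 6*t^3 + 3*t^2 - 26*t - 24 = (t + 1)*(t^3 + 5*t^2 - 2*t - 24) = (t - 2)*(t + 1)*(t^2 + 7*t + 12) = (t - 2)*(t + 1)*(t + 3)*(t + 4)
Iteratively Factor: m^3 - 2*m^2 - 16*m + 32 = (m - 2)*(m^2 - 16) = (m - 4)*(m - 2)*(m + 4)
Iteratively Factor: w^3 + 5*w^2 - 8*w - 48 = (w + 4)*(w^2 + w - 12) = (w - 3)*(w + 4)*(w + 4)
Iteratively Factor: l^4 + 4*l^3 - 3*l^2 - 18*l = (l)*(l^3 + 4*l^2 - 3*l - 18) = l*(l + 3)*(l^2 + l - 6) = l*(l - 2)*(l + 3)*(l + 3)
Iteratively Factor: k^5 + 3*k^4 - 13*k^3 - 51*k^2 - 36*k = (k + 1)*(k^4 + 2*k^3 - 15*k^2 - 36*k) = k*(k + 1)*(k^3 + 2*k^2 - 15*k - 36) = k*(k + 1)*(k + 3)*(k^2 - k - 12) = k*(k - 4)*(k + 1)*(k + 3)*(k + 3)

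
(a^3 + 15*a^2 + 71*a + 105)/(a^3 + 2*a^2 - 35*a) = (a^2 + 8*a + 15)/(a*(a - 5))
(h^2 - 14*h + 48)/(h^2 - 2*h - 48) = (h - 6)/(h + 6)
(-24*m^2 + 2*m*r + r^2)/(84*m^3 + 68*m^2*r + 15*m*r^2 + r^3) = (-4*m + r)/(14*m^2 + 9*m*r + r^2)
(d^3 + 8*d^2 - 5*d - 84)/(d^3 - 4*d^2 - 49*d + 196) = (d^2 + d - 12)/(d^2 - 11*d + 28)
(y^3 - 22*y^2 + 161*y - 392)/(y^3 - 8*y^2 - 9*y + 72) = (y^2 - 14*y + 49)/(y^2 - 9)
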